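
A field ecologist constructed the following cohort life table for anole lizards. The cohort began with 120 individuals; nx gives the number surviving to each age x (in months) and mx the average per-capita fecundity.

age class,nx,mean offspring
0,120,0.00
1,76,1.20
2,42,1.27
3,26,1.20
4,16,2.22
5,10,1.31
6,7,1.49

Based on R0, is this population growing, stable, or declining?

lx = nx/n0 = nx/120: 1, 0.63333…, 0.35, 0.21667…, 0.13333…, 0.08333…, 0.05833…
R0 = Σ lx·mx = 0 + 0.76… + 0.4445 + 0.26… + 0.296… + 0.109167… + 0.086917… = 1.956583…
R0 > 1, so the population is growing.

growing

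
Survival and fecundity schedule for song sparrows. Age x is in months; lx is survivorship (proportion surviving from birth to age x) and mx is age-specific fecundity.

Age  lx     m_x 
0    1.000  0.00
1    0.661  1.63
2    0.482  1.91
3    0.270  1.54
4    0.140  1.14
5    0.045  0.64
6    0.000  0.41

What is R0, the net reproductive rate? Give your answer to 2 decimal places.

lx·mx by age: 0, 1.07743, 0.92062, 0.4158, 0.1596, 0.0288, 0
R0 = Σ lx·mx = 2.60225 → 2.60

2.60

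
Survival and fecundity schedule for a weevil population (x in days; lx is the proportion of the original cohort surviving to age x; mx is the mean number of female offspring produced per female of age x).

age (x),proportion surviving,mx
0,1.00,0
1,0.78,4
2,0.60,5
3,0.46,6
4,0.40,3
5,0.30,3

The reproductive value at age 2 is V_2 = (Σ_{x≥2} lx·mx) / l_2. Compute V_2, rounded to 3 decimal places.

13.100

lx·mx for x ≥ 2: 3, 2.76, 1.2, 0.9 → sum = 7.86
V_2 = 7.86 / l_2 = 7.86 / 0.6 = 13.1 → 13.100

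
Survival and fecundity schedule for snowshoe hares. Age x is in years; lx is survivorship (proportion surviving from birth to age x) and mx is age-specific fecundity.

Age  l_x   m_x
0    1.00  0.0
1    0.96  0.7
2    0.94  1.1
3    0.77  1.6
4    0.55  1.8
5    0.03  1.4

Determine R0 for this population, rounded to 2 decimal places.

lx·mx by age: 0, 0.672, 1.034, 1.232, 0.99, 0.042
R0 = Σ lx·mx = 3.97 → 3.97

3.97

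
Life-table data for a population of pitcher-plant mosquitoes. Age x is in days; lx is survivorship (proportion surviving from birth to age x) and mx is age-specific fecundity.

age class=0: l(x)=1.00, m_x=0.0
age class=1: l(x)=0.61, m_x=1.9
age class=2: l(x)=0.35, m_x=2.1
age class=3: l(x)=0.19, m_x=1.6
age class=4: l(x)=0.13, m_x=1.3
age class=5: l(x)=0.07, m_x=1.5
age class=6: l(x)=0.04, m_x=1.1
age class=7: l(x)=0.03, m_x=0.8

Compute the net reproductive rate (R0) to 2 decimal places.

lx·mx by age: 0, 1.159, 0.735, 0.304, 0.169, 0.105, 0.044, 0.024
R0 = Σ lx·mx = 2.54 → 2.54

2.54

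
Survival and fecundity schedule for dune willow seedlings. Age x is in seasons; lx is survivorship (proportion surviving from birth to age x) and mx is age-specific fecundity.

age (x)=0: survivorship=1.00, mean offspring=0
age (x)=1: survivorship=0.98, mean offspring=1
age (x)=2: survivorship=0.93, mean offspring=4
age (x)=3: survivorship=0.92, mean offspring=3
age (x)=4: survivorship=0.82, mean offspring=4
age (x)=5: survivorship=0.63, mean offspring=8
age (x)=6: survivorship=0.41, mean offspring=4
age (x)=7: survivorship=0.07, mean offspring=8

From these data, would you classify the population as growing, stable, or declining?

growing

R0 = Σ lx·mx = 0 + 0.98 + 3.72 + 2.76 + 3.28 + 5.04 + 1.64 + 0.56 = 17.98
R0 > 1, so the population is growing.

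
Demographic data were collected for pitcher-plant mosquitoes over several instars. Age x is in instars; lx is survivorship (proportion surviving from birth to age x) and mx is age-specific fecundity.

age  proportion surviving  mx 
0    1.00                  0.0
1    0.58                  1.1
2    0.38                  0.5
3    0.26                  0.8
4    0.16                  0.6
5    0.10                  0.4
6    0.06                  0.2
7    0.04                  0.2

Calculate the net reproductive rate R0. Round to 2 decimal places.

lx·mx by age: 0, 0.638, 0.19, 0.208, 0.096, 0.04, 0.012, 0.008
R0 = Σ lx·mx = 1.192 → 1.19

1.19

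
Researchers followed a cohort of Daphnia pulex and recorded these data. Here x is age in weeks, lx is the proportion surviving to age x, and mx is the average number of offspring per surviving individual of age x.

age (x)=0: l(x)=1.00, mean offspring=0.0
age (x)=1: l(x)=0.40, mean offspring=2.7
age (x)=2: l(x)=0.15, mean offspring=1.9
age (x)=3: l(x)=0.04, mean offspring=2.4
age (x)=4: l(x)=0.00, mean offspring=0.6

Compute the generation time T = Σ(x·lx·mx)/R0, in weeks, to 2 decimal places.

lx·mx: 0, 1.08, 0.285, 0.096, 0 → R0 = 1.461
x·lx·mx: 0, 1.08, 0.57, 0.288, 0 → Σ = 1.938
T = 1.938 / 1.461 = 1.326489… → 1.33

1.33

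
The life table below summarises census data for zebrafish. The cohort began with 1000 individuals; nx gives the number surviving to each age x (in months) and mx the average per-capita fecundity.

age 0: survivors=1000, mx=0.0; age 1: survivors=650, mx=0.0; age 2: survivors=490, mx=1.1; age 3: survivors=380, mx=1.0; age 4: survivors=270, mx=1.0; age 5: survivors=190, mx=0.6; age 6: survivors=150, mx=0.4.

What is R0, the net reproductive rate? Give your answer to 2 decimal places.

1.36

lx = nx/n0 = nx/1000: 1, 0.65, 0.49, 0.38, 0.27, 0.19, 0.15
lx·mx by age: 0, 0, 0.539, 0.38, 0.27, 0.114, 0.06
R0 = Σ lx·mx = 1.363 → 1.36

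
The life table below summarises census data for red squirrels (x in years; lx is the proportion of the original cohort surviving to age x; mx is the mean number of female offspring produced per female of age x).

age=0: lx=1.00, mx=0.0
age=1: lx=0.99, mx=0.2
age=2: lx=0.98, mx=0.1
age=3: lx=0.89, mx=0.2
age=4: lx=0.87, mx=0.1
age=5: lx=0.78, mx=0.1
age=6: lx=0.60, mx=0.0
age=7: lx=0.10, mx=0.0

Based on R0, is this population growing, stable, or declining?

declining

R0 = Σ lx·mx = 0 + 0.198 + 0.098 + 0.178 + 0.087 + 0.078 + 0 + 0 = 0.639
R0 < 1, so the population is declining.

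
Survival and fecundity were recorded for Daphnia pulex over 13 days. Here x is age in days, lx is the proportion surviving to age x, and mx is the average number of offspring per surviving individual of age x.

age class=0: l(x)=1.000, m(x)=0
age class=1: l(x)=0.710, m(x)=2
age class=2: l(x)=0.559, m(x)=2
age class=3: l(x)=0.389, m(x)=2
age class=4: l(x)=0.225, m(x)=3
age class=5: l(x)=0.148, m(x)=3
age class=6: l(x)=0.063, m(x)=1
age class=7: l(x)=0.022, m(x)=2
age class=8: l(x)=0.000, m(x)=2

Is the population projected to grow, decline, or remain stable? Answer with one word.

growing

R0 = Σ lx·mx = 0 + 1.42 + 1.118 + 0.778 + 0.675 + 0.444 + 0.063 + 0.044 + 0 = 4.542
R0 > 1, so the population is growing.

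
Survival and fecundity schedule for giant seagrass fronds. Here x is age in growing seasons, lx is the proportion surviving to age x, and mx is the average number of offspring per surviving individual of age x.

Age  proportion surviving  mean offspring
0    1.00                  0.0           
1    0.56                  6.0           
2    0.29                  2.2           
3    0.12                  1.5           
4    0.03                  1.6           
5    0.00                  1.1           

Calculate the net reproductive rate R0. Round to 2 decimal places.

4.23

lx·mx by age: 0, 3.36, 0.638, 0.18, 0.048, 0
R0 = Σ lx·mx = 4.226 → 4.23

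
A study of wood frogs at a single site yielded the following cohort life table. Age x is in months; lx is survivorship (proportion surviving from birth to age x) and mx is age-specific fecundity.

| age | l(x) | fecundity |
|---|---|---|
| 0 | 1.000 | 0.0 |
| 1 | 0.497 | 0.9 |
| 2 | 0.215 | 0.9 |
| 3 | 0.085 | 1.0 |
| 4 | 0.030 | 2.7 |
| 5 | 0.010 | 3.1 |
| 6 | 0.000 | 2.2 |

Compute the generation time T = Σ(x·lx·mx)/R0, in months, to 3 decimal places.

1.872

lx·mx: 0, 0.4473, 0.1935, 0.085, 0.081, 0.031, 0 → R0 = 0.8378
x·lx·mx: 0, 0.4473, 0.387, 0.255, 0.324, 0.155, 0 → Σ = 1.5683
T = 1.5683 / 0.8378 = 1.871926… → 1.872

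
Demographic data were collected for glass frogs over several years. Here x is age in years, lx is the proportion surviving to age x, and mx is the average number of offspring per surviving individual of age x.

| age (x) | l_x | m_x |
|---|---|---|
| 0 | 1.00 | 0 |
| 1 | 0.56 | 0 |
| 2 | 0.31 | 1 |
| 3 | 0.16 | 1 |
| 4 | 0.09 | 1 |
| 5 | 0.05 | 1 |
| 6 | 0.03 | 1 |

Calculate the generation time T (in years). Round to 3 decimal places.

2.953

lx·mx: 0, 0, 0.31, 0.16, 0.09, 0.05, 0.03 → R0 = 0.64
x·lx·mx: 0, 0, 0.62, 0.48, 0.36, 0.25, 0.18 → Σ = 1.89
T = 1.89 / 0.64 = 2.953125 → 2.953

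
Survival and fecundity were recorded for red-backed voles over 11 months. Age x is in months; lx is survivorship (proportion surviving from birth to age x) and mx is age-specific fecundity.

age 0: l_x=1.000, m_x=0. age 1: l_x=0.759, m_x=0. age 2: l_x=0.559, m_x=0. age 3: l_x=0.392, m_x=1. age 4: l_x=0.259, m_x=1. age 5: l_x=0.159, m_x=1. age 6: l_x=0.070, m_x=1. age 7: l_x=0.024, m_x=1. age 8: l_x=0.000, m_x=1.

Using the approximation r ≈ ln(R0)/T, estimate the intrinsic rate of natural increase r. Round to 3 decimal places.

-0.025

R0 = Σ lx·mx = 0 + 0 + 0 + 0.392 + 0.259 + 0.159 + 0.07 + 0.024 + 0 = 0.904
Σ x·lx·mx = 3.595; T = 3.595/0.904 = 3.97677…
r ≈ ln(R0)/T = ln(0.904)/3.97677… = -0.02538… → -0.025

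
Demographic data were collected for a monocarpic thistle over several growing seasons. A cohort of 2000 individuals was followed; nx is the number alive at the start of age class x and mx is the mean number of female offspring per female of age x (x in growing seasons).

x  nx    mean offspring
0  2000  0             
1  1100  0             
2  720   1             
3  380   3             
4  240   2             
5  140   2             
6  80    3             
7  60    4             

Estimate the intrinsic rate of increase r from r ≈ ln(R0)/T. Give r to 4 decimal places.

lx = nx/n0 = nx/2000: 1, 0.55, 0.36, 0.19, 0.12, 0.07, 0.04, 0.03
R0 = Σ lx·mx = 0 + 0 + 0.36 + 0.57 + 0.24 + 0.14 + 0.12 + 0.12 = 1.55
Σ x·lx·mx = 5.65; T = 5.65/1.55 = 3.64516…
r ≈ ln(R0)/T = ln(1.55)/3.64516… = 0.120229… → 0.1202

0.1202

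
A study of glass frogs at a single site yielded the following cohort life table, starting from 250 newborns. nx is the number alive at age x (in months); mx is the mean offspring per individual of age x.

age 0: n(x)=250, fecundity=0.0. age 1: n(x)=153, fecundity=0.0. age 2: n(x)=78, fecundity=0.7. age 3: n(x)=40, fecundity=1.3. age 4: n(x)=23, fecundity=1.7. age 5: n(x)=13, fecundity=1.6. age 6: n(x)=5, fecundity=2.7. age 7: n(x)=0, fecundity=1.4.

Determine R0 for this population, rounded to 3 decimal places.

0.720

lx = nx/n0 = nx/250: 1, 0.612, 0.312, 0.16, 0.092, 0.052, 0.02, 0
lx·mx by age: 0, 0, 0.2184, 0.208, 0.1564, 0.0832, 0.054, 0
R0 = Σ lx·mx = 0.72 → 0.720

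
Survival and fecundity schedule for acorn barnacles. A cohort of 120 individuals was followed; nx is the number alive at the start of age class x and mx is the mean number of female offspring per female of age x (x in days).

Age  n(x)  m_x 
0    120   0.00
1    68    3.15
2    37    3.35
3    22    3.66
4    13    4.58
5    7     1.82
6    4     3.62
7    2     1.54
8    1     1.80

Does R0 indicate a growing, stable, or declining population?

growing

lx = nx/n0 = nx/120: 1, 0.56667…, 0.30833…, 0.18333…, 0.10833…, 0.05833…, 0.03333…, 0.01667…, 0.00833…
R0 = Σ lx·mx = 0 + 1.785… + 1.032917… + 0.671… + 0.496167… + 0.106167… + 0.120667… + 0.025667… + 0.015… = 4.252583…
R0 > 1, so the population is growing.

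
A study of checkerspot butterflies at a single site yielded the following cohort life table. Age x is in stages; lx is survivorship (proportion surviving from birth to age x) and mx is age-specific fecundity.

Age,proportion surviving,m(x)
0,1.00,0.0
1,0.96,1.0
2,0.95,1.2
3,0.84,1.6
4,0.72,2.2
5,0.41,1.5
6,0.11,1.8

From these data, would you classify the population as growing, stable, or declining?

R0 = Σ lx·mx = 0 + 0.96 + 1.14 + 1.344 + 1.584 + 0.615 + 0.198 = 5.841
R0 > 1, so the population is growing.

growing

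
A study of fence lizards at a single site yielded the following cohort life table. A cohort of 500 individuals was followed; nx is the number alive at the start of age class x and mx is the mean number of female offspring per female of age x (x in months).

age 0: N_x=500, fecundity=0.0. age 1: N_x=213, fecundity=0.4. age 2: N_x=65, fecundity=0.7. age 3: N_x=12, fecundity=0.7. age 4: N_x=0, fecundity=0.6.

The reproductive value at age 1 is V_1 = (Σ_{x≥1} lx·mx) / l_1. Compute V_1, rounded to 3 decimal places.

0.653

lx = nx/n0 = nx/500: 1, 0.426, 0.13, 0.024, 0
lx·mx for x ≥ 1: 0.1704, 0.091, 0.0168, 0 → sum = 0.2782
V_1 = 0.2782 / l_1 = 0.2782 / 0.426 = 0.653052… → 0.653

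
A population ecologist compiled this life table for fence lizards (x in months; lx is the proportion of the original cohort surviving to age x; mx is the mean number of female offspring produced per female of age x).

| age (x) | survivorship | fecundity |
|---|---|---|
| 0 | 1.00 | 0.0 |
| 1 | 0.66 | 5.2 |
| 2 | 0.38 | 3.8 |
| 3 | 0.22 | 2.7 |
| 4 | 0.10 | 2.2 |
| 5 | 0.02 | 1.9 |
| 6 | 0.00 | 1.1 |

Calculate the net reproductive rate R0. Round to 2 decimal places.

lx·mx by age: 0, 3.432, 1.444, 0.594, 0.22, 0.038, 0
R0 = Σ lx·mx = 5.728 → 5.73

5.73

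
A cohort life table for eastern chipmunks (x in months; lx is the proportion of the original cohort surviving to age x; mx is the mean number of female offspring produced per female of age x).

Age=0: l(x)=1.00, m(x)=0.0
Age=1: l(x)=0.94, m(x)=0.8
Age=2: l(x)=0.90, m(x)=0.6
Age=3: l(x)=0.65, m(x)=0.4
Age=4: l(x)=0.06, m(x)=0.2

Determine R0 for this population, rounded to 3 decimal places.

1.564

lx·mx by age: 0, 0.752, 0.54, 0.26, 0.012
R0 = Σ lx·mx = 1.564 → 1.564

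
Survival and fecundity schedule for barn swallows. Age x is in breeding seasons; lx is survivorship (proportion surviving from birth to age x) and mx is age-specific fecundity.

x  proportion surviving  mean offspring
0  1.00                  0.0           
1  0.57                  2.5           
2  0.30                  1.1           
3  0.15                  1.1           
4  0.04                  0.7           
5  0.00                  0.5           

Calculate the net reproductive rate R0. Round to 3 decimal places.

lx·mx by age: 0, 1.425, 0.33, 0.165, 0.028, 0
R0 = Σ lx·mx = 1.948 → 1.948

1.948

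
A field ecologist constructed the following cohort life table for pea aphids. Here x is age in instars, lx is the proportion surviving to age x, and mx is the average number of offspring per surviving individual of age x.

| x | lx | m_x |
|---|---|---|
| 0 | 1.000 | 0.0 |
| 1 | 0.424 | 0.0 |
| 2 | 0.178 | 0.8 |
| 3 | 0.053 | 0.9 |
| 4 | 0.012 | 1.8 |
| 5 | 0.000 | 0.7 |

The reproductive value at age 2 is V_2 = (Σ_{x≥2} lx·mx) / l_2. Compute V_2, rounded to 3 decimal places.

1.189

lx·mx for x ≥ 2: 0.1424, 0.0477, 0.0216, 0 → sum = 0.2117
V_2 = 0.2117 / l_2 = 0.2117 / 0.178 = 1.189326… → 1.189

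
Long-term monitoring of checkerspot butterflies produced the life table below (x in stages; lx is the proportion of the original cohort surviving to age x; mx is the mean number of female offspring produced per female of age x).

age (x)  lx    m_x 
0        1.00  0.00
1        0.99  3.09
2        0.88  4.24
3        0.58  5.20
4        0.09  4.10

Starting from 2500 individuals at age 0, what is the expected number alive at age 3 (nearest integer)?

1450

Expected survivors = N0 · l_3 = 2500 × 0.58 = 1450 → 1450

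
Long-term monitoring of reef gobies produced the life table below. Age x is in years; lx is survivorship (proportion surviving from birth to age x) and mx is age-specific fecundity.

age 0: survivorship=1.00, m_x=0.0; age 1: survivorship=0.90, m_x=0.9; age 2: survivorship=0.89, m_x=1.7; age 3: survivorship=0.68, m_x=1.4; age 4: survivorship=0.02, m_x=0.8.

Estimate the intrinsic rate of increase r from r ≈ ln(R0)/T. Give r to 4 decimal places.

0.5803

R0 = Σ lx·mx = 0 + 0.81 + 1.513 + 0.952 + 0.016 = 3.291
Σ x·lx·mx = 6.756; T = 6.756/3.291 = 2.05287…
r ≈ ln(R0)/T = ln(3.291)/2.05287… = 0.580256… → 0.5803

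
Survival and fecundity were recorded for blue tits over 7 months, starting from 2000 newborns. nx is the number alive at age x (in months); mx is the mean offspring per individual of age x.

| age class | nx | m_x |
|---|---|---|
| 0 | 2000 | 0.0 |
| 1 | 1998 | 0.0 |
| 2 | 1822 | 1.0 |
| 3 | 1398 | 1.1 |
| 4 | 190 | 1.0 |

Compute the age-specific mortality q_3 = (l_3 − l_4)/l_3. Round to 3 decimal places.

lx = nx/n0 = nx/2000: 1, 0.999, 0.911, 0.699, 0.095
q_3 = (l_3 − l_4) / l_3 = (0.699 − 0.095) / 0.699
     = 0.604 / 0.699 = 0.864092… → 0.864

0.864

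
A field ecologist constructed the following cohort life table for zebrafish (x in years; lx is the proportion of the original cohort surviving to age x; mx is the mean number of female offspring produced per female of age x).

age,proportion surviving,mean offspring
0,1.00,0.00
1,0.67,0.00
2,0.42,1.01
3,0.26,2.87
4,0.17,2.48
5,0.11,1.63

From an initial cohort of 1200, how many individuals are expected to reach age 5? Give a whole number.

132

Expected survivors = N0 · l_5 = 1200 × 0.11 = 132 → 132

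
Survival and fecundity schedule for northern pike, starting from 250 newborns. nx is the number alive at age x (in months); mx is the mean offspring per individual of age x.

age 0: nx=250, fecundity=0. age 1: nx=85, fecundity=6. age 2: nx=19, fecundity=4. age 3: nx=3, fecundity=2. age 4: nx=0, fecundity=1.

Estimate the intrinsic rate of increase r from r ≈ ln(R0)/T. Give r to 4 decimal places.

0.7505

lx = nx/n0 = nx/250: 1, 0.34, 0.076, 0.012, 0
R0 = Σ lx·mx = 0 + 2.04 + 0.304 + 0.024 + 0 = 2.368
Σ x·lx·mx = 2.72; T = 2.72/2.368 = 1.14865…
r ≈ ln(R0)/T = ln(2.368)/1.14865… = 0.750487… → 0.7505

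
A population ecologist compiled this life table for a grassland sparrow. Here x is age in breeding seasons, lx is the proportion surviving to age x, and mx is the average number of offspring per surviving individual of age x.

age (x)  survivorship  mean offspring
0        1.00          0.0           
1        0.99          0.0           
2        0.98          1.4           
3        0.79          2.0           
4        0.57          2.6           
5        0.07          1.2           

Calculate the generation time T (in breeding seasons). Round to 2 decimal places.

3.06

lx·mx: 0, 0, 1.372, 1.58, 1.482, 0.084 → R0 = 4.518
x·lx·mx: 0, 0, 2.744, 4.74, 5.928, 0.42 → Σ = 13.832
T = 13.832 / 4.518 = 3.061532… → 3.06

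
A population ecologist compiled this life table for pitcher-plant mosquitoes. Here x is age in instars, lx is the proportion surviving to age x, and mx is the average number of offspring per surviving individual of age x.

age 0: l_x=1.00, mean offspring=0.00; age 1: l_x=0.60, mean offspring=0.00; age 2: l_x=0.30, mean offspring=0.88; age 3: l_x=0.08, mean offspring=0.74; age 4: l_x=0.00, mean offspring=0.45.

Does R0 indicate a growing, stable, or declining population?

declining

R0 = Σ lx·mx = 0 + 0 + 0.264 + 0.0592 + 0 = 0.3232
R0 < 1, so the population is declining.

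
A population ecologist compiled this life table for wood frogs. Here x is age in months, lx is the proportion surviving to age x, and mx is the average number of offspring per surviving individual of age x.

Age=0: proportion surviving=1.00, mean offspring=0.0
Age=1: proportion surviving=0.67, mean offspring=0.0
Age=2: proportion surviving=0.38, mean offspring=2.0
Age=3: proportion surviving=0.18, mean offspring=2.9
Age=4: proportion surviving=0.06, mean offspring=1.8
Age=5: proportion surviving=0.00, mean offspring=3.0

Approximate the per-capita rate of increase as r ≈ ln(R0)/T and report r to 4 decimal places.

0.1301

R0 = Σ lx·mx = 0 + 0 + 0.76 + 0.522 + 0.108 + 0 = 1.39
Σ x·lx·mx = 3.518; T = 3.518/1.39 = 2.53094…
r ≈ ln(R0)/T = ln(1.39)/2.53094… = 0.130111… → 0.1301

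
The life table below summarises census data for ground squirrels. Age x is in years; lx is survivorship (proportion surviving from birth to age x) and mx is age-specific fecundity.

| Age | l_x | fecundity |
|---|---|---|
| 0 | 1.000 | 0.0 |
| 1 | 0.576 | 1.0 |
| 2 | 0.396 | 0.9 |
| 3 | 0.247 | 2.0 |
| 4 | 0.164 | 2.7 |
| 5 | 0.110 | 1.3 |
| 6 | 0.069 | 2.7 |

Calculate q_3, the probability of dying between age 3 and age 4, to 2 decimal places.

0.34

q_3 = (l_3 − l_4) / l_3 = (0.247 − 0.164) / 0.247
     = 0.083 / 0.247 = 0.336032… → 0.34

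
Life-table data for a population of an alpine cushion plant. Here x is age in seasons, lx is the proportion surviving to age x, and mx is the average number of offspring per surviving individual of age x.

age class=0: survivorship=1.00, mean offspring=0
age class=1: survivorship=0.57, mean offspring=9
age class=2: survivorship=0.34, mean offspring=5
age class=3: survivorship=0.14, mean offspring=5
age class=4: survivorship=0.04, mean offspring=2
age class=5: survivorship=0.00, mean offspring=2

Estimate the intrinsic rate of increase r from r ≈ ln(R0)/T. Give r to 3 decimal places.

R0 = Σ lx·mx = 0 + 5.13 + 1.7 + 0.7 + 0.08 + 0 = 7.61
Σ x·lx·mx = 10.95; T = 10.95/7.61 = 1.4389…
r ≈ ln(R0)/T = ln(7.61)/1.4389… = 1.41043… → 1.410

1.410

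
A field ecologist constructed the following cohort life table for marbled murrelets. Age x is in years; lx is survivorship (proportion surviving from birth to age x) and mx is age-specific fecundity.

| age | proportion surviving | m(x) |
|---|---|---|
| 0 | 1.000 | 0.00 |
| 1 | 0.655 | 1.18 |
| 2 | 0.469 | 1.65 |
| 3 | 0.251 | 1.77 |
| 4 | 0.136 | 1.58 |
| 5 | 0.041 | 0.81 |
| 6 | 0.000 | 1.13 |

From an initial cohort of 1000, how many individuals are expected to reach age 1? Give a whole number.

655

Expected survivors = N0 · l_1 = 1000 × 0.655 = 655 → 655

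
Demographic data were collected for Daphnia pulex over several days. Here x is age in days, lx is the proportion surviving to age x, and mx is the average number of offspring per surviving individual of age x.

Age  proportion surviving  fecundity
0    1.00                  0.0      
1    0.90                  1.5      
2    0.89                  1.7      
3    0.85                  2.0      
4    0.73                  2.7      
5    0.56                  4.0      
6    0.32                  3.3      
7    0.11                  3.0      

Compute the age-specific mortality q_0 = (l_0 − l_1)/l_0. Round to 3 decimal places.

q_0 = (l_0 − l_1) / l_0 = (1 − 0.9) / 1
     = 0.1 / 1 = 0.1 → 0.100

0.100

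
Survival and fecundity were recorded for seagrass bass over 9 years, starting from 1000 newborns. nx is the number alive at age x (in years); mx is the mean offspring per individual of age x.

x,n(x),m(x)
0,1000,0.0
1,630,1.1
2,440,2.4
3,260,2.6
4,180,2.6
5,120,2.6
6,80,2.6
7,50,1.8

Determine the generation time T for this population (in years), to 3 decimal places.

lx = nx/n0 = nx/1000: 1, 0.63, 0.44, 0.26, 0.18, 0.12, 0.08, 0.05
lx·mx: 0, 0.693, 1.056, 0.676, 0.468, 0.312, 0.208, 0.09 → R0 = 3.503
x·lx·mx: 0, 0.693, 2.112, 2.028, 1.872, 1.56, 1.248, 0.63 → Σ = 10.143
T = 10.143 / 3.503 = 2.895518… → 2.896

2.896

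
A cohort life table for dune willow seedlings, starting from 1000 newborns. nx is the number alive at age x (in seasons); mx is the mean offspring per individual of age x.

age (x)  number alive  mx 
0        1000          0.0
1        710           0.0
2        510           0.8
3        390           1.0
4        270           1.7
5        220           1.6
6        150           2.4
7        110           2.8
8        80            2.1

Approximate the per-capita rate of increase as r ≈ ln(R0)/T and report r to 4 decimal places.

lx = nx/n0 = nx/1000: 1, 0.71, 0.51, 0.39, 0.27, 0.22, 0.15, 0.11, 0.08
R0 = Σ lx·mx = 0 + 0 + 0.408 + 0.39 + 0.459 + 0.352 + 0.36 + 0.308 + 0.168 = 2.445
Σ x·lx·mx = 11.242; T = 11.242/2.445 = 4.59796…
r ≈ ln(R0)/T = ln(2.445)/4.59796… = 0.194444… → 0.1944

0.1944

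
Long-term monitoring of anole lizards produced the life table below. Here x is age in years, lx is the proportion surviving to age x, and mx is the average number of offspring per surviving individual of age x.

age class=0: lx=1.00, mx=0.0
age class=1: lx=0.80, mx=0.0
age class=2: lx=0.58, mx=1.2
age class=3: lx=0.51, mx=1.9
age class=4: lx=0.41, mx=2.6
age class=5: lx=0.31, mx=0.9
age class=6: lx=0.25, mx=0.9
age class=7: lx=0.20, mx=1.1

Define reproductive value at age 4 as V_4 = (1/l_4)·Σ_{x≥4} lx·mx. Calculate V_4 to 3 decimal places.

4.366

lx·mx for x ≥ 4: 1.066, 0.279, 0.225, 0.22 → sum = 1.79
V_4 = 1.79 / l_4 = 1.79 / 0.41 = 4.365854… → 4.366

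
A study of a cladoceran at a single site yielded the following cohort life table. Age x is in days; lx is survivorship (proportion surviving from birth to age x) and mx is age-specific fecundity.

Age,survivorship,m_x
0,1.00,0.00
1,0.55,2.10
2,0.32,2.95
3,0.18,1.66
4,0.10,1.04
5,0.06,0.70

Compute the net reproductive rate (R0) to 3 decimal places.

lx·mx by age: 0, 1.155, 0.944, 0.2988, 0.104, 0.042
R0 = Σ lx·mx = 2.5438 → 2.544

2.544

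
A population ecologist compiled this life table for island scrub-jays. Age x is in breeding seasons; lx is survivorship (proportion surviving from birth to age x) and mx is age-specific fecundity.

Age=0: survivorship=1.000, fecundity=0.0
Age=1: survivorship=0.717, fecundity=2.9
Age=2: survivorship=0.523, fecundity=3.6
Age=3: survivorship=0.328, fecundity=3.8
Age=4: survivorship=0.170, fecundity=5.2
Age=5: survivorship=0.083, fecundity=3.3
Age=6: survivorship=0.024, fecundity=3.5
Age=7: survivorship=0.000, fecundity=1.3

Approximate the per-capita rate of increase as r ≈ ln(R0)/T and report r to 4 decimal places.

0.8020

R0 = Σ lx·mx = 0 + 2.0793 + 1.8828 + 1.2464 + 0.884 + 0.2739 + 0.084 + 0 = 6.4504
Σ x·lx·mx = 14.9936; T = 14.9936/6.4504 = 2.32444…
r ≈ ln(R0)/T = ln(6.4504)/2.32444… = 0.801973… → 0.8020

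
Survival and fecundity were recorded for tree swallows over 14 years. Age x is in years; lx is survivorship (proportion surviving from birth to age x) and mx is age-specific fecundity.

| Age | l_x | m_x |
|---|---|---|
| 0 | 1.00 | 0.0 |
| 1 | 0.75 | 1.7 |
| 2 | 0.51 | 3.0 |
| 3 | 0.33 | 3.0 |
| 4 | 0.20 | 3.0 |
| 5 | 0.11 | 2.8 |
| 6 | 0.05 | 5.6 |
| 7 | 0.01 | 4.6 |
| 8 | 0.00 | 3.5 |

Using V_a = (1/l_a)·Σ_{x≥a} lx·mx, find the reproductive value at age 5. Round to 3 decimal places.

5.764

lx·mx for x ≥ 5: 0.308, 0.28, 0.046, 0 → sum = 0.634
V_5 = 0.634 / l_5 = 0.634 / 0.11 = 5.763636… → 5.764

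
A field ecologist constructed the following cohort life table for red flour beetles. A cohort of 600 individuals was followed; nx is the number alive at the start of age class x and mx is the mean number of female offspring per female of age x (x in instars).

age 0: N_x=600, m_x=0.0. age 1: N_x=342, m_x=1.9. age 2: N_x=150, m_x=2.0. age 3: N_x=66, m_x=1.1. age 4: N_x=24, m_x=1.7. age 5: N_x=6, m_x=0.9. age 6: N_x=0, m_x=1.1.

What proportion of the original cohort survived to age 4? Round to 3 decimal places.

l_4 = n_4/n_0 = 24/600 = 0.04 → 0.040

0.040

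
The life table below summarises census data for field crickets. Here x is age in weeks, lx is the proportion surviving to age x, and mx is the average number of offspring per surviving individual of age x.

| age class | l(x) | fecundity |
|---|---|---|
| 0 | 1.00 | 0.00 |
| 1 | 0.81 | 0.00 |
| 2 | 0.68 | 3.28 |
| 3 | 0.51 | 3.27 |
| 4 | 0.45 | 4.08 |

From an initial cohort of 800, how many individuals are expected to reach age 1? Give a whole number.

648

Expected survivors = N0 · l_1 = 800 × 0.81 = 648 → 648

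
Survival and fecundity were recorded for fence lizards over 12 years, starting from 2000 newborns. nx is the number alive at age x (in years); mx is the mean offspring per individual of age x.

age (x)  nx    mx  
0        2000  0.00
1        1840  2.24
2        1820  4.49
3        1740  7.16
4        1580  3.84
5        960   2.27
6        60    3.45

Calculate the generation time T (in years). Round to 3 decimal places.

2.838

lx = nx/n0 = nx/2000: 1, 0.92, 0.91, 0.87, 0.79, 0.48, 0.03
lx·mx: 0, 2.0608, 4.0859, 6.2292, 3.0336, 1.0896, 0.1035 → R0 = 16.6026
x·lx·mx: 0, 2.0608, 8.1718, 18.6876, 12.1344, 5.448, 0.621 → Σ = 47.1236
T = 47.1236 / 16.6026 = 2.838327… → 2.838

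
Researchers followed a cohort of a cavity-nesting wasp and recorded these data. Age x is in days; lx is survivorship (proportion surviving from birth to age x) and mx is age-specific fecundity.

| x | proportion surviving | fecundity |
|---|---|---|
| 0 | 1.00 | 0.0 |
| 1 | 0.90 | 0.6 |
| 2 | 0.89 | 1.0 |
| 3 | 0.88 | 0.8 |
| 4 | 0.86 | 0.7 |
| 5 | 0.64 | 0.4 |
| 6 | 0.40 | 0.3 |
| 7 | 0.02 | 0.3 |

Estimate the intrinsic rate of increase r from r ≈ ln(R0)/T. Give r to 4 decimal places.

R0 = Σ lx·mx = 0 + 0.54 + 0.89 + 0.704 + 0.602 + 0.256 + 0.12 + 0.006 = 3.118
Σ x·lx·mx = 8.882; T = 8.882/3.118 = 2.84862…
r ≈ ln(R0)/T = ln(3.118)/2.84862… = 0.399208… → 0.3992

0.3992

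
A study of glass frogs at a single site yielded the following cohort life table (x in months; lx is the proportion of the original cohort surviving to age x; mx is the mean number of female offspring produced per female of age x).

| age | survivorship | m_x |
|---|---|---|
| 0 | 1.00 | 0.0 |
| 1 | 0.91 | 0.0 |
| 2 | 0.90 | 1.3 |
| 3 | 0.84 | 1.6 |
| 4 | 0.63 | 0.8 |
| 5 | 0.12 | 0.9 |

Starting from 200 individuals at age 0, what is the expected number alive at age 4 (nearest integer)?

Expected survivors = N0 · l_4 = 200 × 0.63 = 126 → 126

126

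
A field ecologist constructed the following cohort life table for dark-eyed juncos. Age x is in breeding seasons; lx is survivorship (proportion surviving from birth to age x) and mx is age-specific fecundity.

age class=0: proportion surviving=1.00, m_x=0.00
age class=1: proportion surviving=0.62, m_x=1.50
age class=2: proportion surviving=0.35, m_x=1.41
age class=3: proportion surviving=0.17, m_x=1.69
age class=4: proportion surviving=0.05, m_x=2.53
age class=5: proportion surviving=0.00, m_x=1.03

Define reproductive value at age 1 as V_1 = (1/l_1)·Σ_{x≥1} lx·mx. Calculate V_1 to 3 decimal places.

lx·mx for x ≥ 1: 0.93, 0.4935, 0.2873, 0.1265, 0 → sum = 1.8373
V_1 = 1.8373 / l_1 = 1.8373 / 0.62 = 2.963387… → 2.963

2.963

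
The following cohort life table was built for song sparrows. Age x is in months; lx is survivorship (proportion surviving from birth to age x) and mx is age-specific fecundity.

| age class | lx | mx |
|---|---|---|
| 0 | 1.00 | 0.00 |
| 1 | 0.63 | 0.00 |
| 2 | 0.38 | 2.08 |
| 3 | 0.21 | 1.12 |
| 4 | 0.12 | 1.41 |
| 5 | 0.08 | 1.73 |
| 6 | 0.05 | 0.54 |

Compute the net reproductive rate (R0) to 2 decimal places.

1.36

lx·mx by age: 0, 0, 0.7904, 0.2352, 0.1692, 0.1384, 0.027
R0 = Σ lx·mx = 1.3602 → 1.36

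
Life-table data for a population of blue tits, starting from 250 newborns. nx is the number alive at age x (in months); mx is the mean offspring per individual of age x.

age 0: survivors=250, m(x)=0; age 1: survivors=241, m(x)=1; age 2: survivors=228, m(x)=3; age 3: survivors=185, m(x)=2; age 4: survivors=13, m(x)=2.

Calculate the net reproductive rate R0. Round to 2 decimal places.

5.28

lx = nx/n0 = nx/250: 1, 0.964, 0.912, 0.74, 0.052
lx·mx by age: 0, 0.964, 2.736, 1.48, 0.104
R0 = Σ lx·mx = 5.284 → 5.28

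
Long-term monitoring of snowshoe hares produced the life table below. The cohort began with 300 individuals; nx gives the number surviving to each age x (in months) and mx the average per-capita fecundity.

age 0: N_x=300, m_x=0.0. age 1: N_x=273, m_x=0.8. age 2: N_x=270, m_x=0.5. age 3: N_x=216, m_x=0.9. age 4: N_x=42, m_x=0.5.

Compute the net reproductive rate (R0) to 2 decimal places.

lx = nx/n0 = nx/300: 1, 0.91, 0.9, 0.72, 0.14
lx·mx by age: 0, 0.728, 0.45, 0.648, 0.07
R0 = Σ lx·mx = 1.896 → 1.90

1.90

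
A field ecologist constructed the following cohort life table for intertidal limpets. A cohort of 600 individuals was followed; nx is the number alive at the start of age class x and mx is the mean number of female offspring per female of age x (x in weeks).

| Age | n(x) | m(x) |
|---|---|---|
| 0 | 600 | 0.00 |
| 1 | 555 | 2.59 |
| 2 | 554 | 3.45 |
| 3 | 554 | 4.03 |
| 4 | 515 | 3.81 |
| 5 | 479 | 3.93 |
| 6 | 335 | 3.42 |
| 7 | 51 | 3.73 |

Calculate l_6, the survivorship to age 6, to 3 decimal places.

l_6 = n_6/n_0 = 335/600 = 0.558333… → 0.558

0.558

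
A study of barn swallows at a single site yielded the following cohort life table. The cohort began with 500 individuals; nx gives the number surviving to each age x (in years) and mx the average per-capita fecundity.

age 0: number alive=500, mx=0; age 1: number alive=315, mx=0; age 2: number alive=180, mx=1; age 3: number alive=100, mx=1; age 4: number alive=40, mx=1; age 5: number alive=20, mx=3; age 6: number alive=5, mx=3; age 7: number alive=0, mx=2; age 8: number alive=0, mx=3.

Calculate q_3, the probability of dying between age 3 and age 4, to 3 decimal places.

lx = nx/n0 = nx/500: 1, 0.63, 0.36, 0.2, 0.08, 0.04, 0.01, 0, 0
q_3 = (l_3 − l_4) / l_3 = (0.2 − 0.08) / 0.2
     = 0.12 / 0.2 = 0.6 → 0.600

0.600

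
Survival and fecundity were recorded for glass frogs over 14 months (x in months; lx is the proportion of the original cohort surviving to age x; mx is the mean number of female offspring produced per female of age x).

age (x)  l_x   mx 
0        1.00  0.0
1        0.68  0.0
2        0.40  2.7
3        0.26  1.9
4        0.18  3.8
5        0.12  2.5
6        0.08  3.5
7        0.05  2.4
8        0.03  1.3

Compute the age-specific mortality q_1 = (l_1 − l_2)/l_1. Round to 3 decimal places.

0.412

q_1 = (l_1 − l_2) / l_1 = (0.68 − 0.4) / 0.68
     = 0.28 / 0.68 = 0.411765… → 0.412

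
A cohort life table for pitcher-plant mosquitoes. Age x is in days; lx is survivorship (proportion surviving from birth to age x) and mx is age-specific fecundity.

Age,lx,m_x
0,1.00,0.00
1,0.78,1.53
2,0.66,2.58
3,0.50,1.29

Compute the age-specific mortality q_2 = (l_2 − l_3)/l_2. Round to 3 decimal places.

q_2 = (l_2 − l_3) / l_2 = (0.66 − 0.5) / 0.66
     = 0.16 / 0.66 = 0.242424… → 0.242

0.242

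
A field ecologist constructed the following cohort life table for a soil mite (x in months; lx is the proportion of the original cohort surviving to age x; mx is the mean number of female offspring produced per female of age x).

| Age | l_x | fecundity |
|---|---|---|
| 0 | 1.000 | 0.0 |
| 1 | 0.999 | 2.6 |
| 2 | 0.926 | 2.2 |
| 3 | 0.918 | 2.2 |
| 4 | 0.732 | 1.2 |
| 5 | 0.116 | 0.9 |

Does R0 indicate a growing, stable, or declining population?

R0 = Σ lx·mx = 0 + 2.5974 + 2.0372 + 2.0196 + 0.8784 + 0.1044 = 7.637
R0 > 1, so the population is growing.

growing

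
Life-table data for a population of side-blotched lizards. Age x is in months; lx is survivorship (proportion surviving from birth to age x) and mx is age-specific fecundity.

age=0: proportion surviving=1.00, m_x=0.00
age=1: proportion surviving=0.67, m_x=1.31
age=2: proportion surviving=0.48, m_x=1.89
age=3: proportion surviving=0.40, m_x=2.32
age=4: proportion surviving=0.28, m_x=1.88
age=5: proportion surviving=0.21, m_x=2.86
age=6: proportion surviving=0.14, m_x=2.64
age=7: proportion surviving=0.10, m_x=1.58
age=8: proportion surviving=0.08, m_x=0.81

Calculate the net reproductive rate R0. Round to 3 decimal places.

lx·mx by age: 0, 0.8777, 0.9072, 0.928, 0.5264, 0.6006, 0.3696, 0.158, 0.0648
R0 = Σ lx·mx = 4.4323 → 4.432

4.432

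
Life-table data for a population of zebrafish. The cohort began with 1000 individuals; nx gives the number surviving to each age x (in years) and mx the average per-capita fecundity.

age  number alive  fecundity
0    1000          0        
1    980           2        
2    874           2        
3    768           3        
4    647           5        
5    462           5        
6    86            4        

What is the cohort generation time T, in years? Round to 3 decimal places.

3.270

lx = nx/n0 = nx/1000: 1, 0.98, 0.874, 0.768, 0.647, 0.462, 0.086
lx·mx: 0, 1.96, 1.748, 2.304, 3.235, 2.31, 0.344 → R0 = 11.901
x·lx·mx: 0, 1.96, 3.496, 6.912, 12.94, 11.55, 2.064 → Σ = 38.922
T = 38.922 / 11.901 = 3.270481… → 3.270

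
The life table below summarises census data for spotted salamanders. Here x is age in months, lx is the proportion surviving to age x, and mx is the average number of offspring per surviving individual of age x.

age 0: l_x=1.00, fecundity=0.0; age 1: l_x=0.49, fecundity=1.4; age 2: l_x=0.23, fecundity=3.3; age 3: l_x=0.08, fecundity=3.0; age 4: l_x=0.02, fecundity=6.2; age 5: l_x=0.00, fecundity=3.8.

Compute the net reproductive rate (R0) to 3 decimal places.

1.809

lx·mx by age: 0, 0.686, 0.759, 0.24, 0.124, 0
R0 = Σ lx·mx = 1.809 → 1.809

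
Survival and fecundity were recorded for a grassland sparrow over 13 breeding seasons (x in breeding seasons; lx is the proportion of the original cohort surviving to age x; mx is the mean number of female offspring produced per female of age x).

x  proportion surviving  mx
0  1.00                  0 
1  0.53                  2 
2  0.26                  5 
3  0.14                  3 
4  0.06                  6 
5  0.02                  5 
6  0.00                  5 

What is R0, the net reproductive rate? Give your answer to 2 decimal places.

3.24

lx·mx by age: 0, 1.06, 1.3, 0.42, 0.36, 0.1, 0
R0 = Σ lx·mx = 3.24 → 3.24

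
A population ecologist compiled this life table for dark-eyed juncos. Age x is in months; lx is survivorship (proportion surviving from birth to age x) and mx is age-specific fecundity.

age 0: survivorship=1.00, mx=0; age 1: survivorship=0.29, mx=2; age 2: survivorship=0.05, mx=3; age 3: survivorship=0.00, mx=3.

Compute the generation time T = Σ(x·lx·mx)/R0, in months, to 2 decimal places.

1.21

lx·mx: 0, 0.58, 0.15, 0 → R0 = 0.73
x·lx·mx: 0, 0.58, 0.3, 0 → Σ = 0.88
T = 0.88 / 0.73 = 1.205479… → 1.21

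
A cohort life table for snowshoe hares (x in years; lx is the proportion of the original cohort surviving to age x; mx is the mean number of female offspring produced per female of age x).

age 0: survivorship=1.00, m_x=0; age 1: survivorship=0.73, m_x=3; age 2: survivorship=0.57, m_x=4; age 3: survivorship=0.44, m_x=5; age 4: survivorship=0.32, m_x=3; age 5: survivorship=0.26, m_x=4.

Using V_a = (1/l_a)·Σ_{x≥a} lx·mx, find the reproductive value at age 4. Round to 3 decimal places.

6.250

lx·mx for x ≥ 4: 0.96, 1.04 → sum = 2
V_4 = 2 / l_4 = 2 / 0.32 = 6.25 → 6.250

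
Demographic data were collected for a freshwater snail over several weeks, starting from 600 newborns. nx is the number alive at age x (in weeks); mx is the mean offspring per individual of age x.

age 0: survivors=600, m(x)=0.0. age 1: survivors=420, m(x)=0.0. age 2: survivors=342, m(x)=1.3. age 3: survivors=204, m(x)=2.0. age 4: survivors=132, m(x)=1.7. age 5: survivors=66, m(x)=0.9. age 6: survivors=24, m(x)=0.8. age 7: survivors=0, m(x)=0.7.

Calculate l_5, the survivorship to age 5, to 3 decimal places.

l_5 = n_5/n_0 = 66/600 = 0.11 → 0.110

0.110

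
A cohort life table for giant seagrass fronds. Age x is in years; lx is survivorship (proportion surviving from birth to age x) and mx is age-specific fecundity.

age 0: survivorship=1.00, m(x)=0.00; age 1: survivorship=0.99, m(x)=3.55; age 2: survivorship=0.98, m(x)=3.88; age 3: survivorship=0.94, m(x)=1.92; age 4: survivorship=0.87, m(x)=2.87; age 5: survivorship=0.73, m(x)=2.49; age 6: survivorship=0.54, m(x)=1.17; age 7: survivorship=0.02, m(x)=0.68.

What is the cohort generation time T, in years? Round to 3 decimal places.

lx·mx: 0, 3.5145, 3.8024, 1.8048, 2.4969, 1.8177, 0.6318, 0.0136 → R0 = 14.0817
x·lx·mx: 0, 3.5145, 7.6048, 5.4144, 9.9876, 9.0885, 3.7908, 0.0952 → Σ = 39.4958
T = 39.4958 / 14.0817 = 2.804761… → 2.805

2.805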